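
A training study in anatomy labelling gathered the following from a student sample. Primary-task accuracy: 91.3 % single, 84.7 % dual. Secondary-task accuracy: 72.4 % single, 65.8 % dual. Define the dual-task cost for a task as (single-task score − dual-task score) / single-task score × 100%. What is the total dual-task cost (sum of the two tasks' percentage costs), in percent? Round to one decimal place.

16.3

Primary cost = (91.3 − 84.7) / 91.3 × 100% = 7.2289%.
Secondary cost = (72.4 − 65.8) / 72.4 × 100% = 9.1160%.
Total = 7.2289% + 9.1160% = 16.3449% ≈ 16.3%.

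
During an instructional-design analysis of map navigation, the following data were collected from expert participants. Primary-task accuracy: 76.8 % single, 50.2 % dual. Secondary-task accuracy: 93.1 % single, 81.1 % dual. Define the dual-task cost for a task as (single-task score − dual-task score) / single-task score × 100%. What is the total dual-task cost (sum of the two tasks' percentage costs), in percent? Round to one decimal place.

47.5

Primary cost = (76.8 − 50.2) / 76.8 × 100% = 34.6354%.
Secondary cost = (93.1 − 81.1) / 93.1 × 100% = 12.8894%.
Total = 34.6354% + 12.8894% = 47.5248% ≈ 47.5%.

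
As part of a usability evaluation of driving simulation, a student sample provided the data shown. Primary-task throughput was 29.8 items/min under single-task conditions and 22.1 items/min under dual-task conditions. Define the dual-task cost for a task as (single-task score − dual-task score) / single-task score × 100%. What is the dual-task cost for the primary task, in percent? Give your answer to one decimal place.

Cost = (29.8 − 22.1) / 29.8 × 100%
     = 7.7000 / 29.8 × 100% = 25.8389%.
≈ 25.8%.

25.8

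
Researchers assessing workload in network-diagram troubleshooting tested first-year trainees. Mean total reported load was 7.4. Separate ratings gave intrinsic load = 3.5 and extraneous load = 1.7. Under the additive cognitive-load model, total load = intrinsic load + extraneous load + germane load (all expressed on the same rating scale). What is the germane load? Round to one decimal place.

germane load = total − intrinsic − extraneous
             = 7.4 − 3.5 − 1.7 = 2.2.

2.2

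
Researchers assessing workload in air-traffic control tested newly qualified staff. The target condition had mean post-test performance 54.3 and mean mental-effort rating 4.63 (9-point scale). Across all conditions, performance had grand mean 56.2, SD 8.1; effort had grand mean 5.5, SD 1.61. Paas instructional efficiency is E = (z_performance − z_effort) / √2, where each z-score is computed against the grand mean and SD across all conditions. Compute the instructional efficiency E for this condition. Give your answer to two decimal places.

z_performance = (54.3 − 56.2) / 8.1 = -1.9000 / 8.1 = -0.2346.
z_effort = (4.63 − 5.5) / 1.61 = -0.8700 / 1.61 = -0.5404.
z_P − z_E = -0.2346 − (-0.5404) = 0.3058.
E = 0.3058 / √2 = 0.3058 / 1.41421 = 0.2162 ≈ 0.22.

0.22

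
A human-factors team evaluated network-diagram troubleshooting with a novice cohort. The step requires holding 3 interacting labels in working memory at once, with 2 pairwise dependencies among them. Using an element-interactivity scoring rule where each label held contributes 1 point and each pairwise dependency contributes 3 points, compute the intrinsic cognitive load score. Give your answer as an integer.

Element contribution: 3 × 1 = 3.
Interaction contribution: 2 × 3 = 6.
Intrinsic load = 3 + 6 = 9.

9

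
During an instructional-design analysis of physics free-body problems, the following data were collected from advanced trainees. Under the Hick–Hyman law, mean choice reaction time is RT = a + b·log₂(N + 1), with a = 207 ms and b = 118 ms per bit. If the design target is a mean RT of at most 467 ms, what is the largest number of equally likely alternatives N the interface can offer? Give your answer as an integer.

3

Set 207 + 118·log₂(N + 1) ≤ 467.
log₂(N + 1) ≤ (467 − 207) / 118 = 2.2034.
N + 1 ≤ 2^2.2034 = 4.6056.
N ≤ 3.6056, so the largest integer N is 3.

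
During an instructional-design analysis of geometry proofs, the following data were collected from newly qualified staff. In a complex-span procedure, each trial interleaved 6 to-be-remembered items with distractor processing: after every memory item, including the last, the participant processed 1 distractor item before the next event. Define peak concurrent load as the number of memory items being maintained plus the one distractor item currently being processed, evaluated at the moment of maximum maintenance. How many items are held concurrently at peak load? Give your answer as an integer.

7

Maintenance is greatest during the distractor(s) after memory item 6: all 6 memory items are being held.
One distractor item is concurrently being processed.
Peak concurrent load = 6 + 1 = 7 items.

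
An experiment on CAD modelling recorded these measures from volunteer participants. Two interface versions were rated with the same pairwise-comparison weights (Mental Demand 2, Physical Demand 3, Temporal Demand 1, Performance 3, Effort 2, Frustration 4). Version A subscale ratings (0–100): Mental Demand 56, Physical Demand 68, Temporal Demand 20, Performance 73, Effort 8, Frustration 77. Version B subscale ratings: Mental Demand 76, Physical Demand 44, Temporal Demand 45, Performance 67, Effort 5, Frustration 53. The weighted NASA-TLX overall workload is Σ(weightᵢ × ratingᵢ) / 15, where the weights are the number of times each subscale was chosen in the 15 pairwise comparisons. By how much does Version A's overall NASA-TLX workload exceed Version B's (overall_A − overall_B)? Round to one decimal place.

8.5

Version A weighted sum = 2·56 + 3·68 + 1·20 + 3·73 + 2·8 + 4·77 = 112 + 204 + 20 + 219 + 16 + 308 = 879; overall_A = 879/15 = 58.6000.
Version B weighted sum = 2·76 + 3·44 + 1·45 + 3·67 + 2·5 + 4·53 = 152 + 132 + 45 + 201 + 10 + 212 = 752; overall_B = 752/15 = 50.1333.
Difference = 58.6000 − 50.1333 = 8.4667 ≈ 8.5.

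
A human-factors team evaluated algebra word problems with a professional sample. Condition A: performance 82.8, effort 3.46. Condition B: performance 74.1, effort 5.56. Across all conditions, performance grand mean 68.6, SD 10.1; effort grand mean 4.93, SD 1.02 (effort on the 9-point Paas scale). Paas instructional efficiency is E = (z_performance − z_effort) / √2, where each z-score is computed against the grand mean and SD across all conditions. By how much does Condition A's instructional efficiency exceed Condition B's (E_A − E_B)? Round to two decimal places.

2.06

Condition A: z_P = (82.8 − 68.6)/10.1 = 1.4059; z_E = (3.46 − 4.93)/1.02 = -1.4412; E_A = (1.4059 − (-1.4412))/√2 = 2.0132.
Condition B: z_P = (74.1 − 68.6)/10.1 = 0.5446; z_E = (5.56 − 4.93)/1.02 = 0.6176; E_B = (0.5446 − 0.6176)/√2 = -0.0516.
E_A − E_B = 2.0132 − (-0.0516) = 2.0648 ≈ 2.06.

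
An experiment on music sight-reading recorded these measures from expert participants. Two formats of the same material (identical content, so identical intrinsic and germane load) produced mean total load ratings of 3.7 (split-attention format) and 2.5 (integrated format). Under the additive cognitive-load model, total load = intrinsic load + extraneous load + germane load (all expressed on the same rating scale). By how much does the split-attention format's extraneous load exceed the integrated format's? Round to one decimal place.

1.2

Intrinsic and germane load are equal across formats, so the difference in total load equals the difference in extraneous load.
Extraneous-load difference = 3.7 − 2.5 = 1.2.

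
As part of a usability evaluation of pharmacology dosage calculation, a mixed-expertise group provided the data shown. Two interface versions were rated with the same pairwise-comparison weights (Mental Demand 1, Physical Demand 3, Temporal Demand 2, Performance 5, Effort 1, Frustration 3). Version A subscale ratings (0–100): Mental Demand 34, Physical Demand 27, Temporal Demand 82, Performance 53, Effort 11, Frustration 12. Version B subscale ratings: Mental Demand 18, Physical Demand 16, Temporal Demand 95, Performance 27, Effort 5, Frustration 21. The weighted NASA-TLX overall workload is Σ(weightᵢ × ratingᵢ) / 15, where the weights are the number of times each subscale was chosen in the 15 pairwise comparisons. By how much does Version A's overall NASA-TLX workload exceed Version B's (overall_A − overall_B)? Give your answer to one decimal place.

Version A weighted sum = 1·34 + 3·27 + 2·82 + 5·53 + 1·11 + 3·12 = 34 + 81 + 164 + 265 + 11 + 36 = 591; overall_A = 591/15 = 39.4000.
Version B weighted sum = 1·18 + 3·16 + 2·95 + 5·27 + 1·5 + 3·21 = 18 + 48 + 190 + 135 + 5 + 63 = 459; overall_B = 459/15 = 30.6000.
Difference = 39.4000 − 30.6000 = 8.8000 ≈ 8.8.

8.8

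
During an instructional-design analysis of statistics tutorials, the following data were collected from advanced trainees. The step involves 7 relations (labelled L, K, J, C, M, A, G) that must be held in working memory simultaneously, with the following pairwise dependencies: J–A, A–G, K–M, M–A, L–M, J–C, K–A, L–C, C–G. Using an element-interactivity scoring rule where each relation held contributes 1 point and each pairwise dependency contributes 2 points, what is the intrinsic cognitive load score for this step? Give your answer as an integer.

Count of relations held simultaneously: 7.
Count of pairwise dependencies listed: 9.
Element contribution: 7 × 1 = 7.
Interaction contribution: 9 × 2 = 18.
Intrinsic load = 7 + 18 = 25.

25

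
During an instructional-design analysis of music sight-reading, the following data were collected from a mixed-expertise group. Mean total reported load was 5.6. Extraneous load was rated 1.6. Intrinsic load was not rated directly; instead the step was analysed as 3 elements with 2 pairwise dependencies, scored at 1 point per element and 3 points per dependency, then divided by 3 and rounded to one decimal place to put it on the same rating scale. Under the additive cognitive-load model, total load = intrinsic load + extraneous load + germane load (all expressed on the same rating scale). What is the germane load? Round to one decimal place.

1.0

Intrinsic (element-interactivity): (3 × 1 + 2 × 3) / 3 = 9 / 3 = 3.0000 → 3.0.
germane load = total − intrinsic − extraneous
             = 5.6 − 3.0 − 1.6 = 1.0.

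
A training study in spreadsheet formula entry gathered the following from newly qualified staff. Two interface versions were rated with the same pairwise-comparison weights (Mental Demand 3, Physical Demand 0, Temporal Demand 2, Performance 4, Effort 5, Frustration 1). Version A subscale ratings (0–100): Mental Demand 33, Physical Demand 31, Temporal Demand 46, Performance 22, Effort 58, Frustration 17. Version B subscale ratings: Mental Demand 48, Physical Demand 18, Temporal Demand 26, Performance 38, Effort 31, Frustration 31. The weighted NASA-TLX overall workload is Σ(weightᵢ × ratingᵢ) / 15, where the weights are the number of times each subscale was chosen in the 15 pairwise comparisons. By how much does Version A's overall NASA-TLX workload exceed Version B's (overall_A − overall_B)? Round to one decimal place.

3.5

Version A weighted sum = 3·33 + 0·31 + 2·46 + 4·22 + 5·58 + 1·17 = 99 + 0 + 92 + 88 + 290 + 17 = 586; overall_A = 586/15 = 39.0667.
Version B weighted sum = 3·48 + 0·18 + 2·26 + 4·38 + 5·31 + 1·31 = 144 + 0 + 52 + 152 + 155 + 31 = 534; overall_B = 534/15 = 35.6000.
Difference = 39.0667 − 35.6000 = 3.4667 ≈ 3.5.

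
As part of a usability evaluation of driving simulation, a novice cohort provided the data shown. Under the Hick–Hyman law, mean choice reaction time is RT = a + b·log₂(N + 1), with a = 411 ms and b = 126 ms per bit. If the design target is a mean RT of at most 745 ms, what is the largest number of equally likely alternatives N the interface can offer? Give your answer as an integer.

Set 411 + 126·log₂(N + 1) ≤ 745.
log₂(N + 1) ≤ (745 − 411) / 126 = 2.6508.
N + 1 ≤ 2^2.6508 = 6.2802.
N ≤ 5.2802, so the largest integer N is 5.

5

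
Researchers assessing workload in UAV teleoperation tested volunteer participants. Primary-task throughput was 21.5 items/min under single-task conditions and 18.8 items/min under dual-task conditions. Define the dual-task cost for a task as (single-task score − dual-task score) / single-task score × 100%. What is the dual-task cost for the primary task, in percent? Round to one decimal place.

12.6

Cost = (21.5 − 18.8) / 21.5 × 100%
     = 2.7000 / 21.5 × 100% = 12.5581%.
≈ 12.6%.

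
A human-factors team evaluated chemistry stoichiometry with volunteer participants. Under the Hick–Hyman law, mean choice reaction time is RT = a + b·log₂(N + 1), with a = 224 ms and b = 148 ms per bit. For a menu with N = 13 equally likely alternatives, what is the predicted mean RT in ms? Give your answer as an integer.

787

log₂(13 + 1) = log₂(14) = 3.8074.
RT = 224 + 148 × 3.8074 = 224 + 563.4952 = 787.4952 ms.
≈ 787 ms.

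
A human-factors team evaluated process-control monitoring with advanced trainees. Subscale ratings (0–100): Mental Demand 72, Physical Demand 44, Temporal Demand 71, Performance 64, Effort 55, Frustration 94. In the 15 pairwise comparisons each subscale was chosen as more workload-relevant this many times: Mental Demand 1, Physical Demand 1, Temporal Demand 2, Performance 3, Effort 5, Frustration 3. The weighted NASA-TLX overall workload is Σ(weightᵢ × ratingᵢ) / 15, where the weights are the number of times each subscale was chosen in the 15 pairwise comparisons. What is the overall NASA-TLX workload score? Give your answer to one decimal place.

67.1

The tallies are the weights (they sum to 15).
Weighted sum = 1·72 + 1·44 + 2·71 + 3·64 + 5·55 + 3·94
            = 72 + 44 + 142 + 192 + 275 + 282 = 1007.
Overall workload = 1007 / 15 = 67.1333 ≈ 67.1.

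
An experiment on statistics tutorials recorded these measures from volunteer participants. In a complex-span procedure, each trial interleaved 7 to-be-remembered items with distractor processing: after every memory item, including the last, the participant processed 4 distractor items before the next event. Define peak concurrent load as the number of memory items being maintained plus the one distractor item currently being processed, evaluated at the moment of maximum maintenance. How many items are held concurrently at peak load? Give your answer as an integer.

8

Maintenance is greatest during the distractor(s) after memory item 7: all 7 memory items are being held.
One distractor item is concurrently being processed.
Peak concurrent load = 7 + 1 = 8 items.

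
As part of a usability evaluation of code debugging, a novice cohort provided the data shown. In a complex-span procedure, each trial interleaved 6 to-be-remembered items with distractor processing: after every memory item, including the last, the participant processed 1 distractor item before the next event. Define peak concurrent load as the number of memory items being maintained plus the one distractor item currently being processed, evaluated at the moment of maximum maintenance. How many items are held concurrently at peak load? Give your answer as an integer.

Maintenance is greatest during the distractor(s) after memory item 6: all 6 memory items are being held.
One distractor item is concurrently being processed.
Peak concurrent load = 6 + 1 = 7 items.

7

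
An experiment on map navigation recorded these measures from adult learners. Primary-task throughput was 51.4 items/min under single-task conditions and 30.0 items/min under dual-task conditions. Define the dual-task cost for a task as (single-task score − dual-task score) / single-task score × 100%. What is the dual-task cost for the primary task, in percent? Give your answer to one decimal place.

Cost = (51.4 − 30.0) / 51.4 × 100%
     = 21.4000 / 51.4 × 100% = 41.6342%.
≈ 41.6%.

41.6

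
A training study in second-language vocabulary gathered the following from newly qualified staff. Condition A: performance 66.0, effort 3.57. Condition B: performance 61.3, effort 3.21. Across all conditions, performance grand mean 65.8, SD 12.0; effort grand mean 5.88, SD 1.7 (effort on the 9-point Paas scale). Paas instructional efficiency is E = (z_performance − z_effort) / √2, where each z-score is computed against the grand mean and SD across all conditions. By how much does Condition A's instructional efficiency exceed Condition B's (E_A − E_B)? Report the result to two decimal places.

0.13

Condition A: z_P = (66.0 − 65.8)/12.0 = 0.0167; z_E = (3.57 − 5.88)/1.7 = -1.3588; E_A = (0.0167 − (-1.3588))/√2 = 0.9726.
Condition B: z_P = (61.3 − 65.8)/12.0 = -0.3750; z_E = (3.21 − 5.88)/1.7 = -1.5706; E_B = (-0.3750 − (-1.5706))/√2 = 0.8454.
E_A − E_B = 0.9726 − 0.8454 = 0.1272 ≈ 0.13.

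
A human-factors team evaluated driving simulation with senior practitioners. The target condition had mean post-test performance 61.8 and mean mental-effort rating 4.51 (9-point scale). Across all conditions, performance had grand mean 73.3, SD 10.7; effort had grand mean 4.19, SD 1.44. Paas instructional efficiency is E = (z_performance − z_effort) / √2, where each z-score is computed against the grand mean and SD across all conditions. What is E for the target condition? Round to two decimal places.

z_performance = (61.8 − 73.3) / 10.7 = -11.5000 / 10.7 = -1.0748.
z_effort = (4.51 − 4.19) / 1.44 = 0.3200 / 1.44 = 0.2222.
z_P − z_E = -1.0748 − 0.2222 = -1.2970.
E = -1.2970 / √2 = -1.2970 / 1.41421 = -0.9171 ≈ -0.92.

-0.92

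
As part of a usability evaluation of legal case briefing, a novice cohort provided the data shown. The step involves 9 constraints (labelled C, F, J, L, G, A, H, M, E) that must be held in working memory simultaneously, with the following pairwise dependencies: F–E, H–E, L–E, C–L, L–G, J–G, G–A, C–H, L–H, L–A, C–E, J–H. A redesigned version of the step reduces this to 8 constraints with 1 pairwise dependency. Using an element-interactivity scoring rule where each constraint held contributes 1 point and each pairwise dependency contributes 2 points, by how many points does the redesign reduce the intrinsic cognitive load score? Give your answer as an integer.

23

Original: 9 × 1 + 12 × 2 = 9 + 24 = 33.
Redesigned: 8 × 1 + 1 × 2 = 8 + 2 = 10.
Reduction = 33 − 10 = 23.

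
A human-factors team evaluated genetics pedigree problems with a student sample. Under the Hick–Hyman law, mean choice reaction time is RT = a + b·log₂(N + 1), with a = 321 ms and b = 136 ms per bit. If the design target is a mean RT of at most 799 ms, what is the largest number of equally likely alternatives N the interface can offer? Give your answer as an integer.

10

Set 321 + 136·log₂(N + 1) ≤ 799.
log₂(N + 1) ≤ (799 − 321) / 136 = 3.5147.
N + 1 ≤ 2^3.5147 = 11.4296.
N ≤ 10.4296, so the largest integer N is 10.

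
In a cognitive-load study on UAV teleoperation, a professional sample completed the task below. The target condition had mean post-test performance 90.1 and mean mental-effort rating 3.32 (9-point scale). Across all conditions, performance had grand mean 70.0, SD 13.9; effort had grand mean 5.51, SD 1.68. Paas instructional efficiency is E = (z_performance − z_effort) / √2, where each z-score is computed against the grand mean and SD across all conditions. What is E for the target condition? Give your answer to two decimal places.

z_performance = (90.1 − 70.0) / 13.9 = 20.1000 / 13.9 = 1.4460.
z_effort = (3.32 − 5.51) / 1.68 = -2.1900 / 1.68 = -1.3036.
z_P − z_E = 1.4460 − (-1.3036) = 2.7496.
E = 2.7496 / √2 = 2.7496 / 1.41421 = 1.9443 ≈ 1.94.

1.94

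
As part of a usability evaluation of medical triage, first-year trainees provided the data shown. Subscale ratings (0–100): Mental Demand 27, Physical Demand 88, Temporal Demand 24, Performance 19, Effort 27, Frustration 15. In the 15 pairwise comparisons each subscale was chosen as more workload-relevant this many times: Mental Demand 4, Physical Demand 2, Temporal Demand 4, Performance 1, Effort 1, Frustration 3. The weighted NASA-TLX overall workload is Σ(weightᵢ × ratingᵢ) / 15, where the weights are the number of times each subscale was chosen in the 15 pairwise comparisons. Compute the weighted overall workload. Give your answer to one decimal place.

The tallies are the weights (they sum to 15).
Weighted sum = 4·27 + 2·88 + 4·24 + 1·19 + 1·27 + 3·15
            = 108 + 176 + 96 + 19 + 27 + 45 = 471.
Overall workload = 471 / 15 = 31.4000 ≈ 31.4.

31.4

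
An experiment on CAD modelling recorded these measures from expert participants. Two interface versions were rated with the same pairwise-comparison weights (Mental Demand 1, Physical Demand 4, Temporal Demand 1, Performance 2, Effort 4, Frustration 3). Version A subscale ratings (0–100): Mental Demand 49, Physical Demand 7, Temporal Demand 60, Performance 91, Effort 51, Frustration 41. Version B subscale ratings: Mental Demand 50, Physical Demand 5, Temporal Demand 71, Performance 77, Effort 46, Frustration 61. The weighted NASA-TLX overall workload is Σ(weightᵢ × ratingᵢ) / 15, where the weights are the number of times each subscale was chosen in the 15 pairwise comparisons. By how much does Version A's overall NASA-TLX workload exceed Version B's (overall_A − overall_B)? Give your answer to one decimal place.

-1.1

Version A weighted sum = 1·49 + 4·7 + 1·60 + 2·91 + 4·51 + 3·41 = 49 + 28 + 60 + 182 + 204 + 123 = 646; overall_A = 646/15 = 43.0667.
Version B weighted sum = 1·50 + 4·5 + 1·71 + 2·77 + 4·46 + 3·61 = 50 + 20 + 71 + 154 + 184 + 183 = 662; overall_B = 662/15 = 44.1333.
Difference = 43.0667 − 44.1333 = -1.0666 ≈ -1.1.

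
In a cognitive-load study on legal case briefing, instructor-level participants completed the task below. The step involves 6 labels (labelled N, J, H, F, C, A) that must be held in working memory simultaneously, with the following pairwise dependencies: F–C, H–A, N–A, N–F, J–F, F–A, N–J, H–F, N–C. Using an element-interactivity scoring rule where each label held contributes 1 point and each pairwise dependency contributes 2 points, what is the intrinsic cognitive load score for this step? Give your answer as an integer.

Count of labels held simultaneously: 6.
Count of pairwise dependencies listed: 9.
Element contribution: 6 × 1 = 6.
Interaction contribution: 9 × 2 = 18.
Intrinsic load = 6 + 18 = 24.

24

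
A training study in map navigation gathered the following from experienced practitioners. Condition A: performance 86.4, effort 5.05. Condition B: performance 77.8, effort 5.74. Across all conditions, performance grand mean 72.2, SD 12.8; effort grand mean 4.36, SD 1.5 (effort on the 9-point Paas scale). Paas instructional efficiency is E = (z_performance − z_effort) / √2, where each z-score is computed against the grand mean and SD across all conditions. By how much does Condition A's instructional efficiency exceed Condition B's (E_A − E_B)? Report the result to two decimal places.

0.80

Condition A: z_P = (86.4 − 72.2)/12.8 = 1.1094; z_E = (5.05 − 4.36)/1.5 = 0.4600; E_A = (1.1094 − 0.4600)/√2 = 0.4592.
Condition B: z_P = (77.8 − 72.2)/12.8 = 0.4375; z_E = (5.74 − 4.36)/1.5 = 0.9200; E_B = (0.4375 − 0.9200)/√2 = -0.3412.
E_A − E_B = 0.4592 − (-0.3412) = 0.8004 ≈ 0.80.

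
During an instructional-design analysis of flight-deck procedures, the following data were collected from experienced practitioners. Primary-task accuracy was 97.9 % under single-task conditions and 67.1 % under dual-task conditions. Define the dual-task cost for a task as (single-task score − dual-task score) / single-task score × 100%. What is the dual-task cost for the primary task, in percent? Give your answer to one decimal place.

Cost = (97.9 − 67.1) / 97.9 × 100%
     = 30.8000 / 97.9 × 100% = 31.4607%.
≈ 31.5%.

31.5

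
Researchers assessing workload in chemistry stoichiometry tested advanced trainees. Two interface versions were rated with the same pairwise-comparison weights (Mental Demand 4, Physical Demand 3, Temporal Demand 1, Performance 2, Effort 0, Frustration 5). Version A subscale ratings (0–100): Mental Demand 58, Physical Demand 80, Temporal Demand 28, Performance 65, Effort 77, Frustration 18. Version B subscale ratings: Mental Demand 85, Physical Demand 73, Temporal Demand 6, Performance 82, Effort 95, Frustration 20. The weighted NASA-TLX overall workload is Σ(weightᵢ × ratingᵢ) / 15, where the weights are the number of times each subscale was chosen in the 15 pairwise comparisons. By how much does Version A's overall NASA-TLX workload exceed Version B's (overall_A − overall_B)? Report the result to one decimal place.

-7.3

Version A weighted sum = 4·58 + 3·80 + 1·28 + 2·65 + 0·77 + 5·18 = 232 + 240 + 28 + 130 + 0 + 90 = 720; overall_A = 720/15 = 48.0000.
Version B weighted sum = 4·85 + 3·73 + 1·6 + 2·82 + 0·95 + 5·20 = 340 + 219 + 6 + 164 + 0 + 100 = 829; overall_B = 829/15 = 55.2667.
Difference = 48.0000 − 55.2667 = -7.2667 ≈ -7.3.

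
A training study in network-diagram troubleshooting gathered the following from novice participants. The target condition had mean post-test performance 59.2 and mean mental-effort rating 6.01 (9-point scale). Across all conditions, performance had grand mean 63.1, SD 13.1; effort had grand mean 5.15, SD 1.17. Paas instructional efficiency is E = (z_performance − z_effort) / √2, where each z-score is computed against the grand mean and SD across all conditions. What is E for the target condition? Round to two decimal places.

z_performance = (59.2 − 63.1) / 13.1 = -3.9000 / 13.1 = -0.2977.
z_effort = (6.01 − 5.15) / 1.17 = 0.8600 / 1.17 = 0.7350.
z_P − z_E = -0.2977 − 0.7350 = -1.0327.
E = -1.0327 / √2 = -1.0327 / 1.41421 = -0.7302 ≈ -0.73.

-0.73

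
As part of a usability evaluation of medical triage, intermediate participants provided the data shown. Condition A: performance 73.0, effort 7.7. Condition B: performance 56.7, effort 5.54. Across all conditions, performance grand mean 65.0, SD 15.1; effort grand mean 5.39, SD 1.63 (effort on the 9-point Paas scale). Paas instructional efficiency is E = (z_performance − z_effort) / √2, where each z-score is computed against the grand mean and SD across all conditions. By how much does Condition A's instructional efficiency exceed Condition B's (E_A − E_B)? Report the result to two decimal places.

Condition A: z_P = (73.0 − 65.0)/15.1 = 0.5298; z_E = (7.7 − 5.39)/1.63 = 1.4172; E_A = (0.5298 − 1.4172)/√2 = -0.6275.
Condition B: z_P = (56.7 − 65.0)/15.1 = -0.5497; z_E = (5.54 − 5.39)/1.63 = 0.0920; E_B = (-0.5497 − 0.0920)/√2 = -0.4538.
E_A − E_B = -0.6275 − (-0.4538) = -0.1737 ≈ -0.17.

-0.17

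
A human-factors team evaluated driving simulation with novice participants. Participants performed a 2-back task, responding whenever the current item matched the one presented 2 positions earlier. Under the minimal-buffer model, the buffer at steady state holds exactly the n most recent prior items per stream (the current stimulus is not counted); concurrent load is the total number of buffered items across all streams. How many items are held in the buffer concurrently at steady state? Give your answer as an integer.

The buffer holds the 2 most recent prior items.
Steady-state concurrent load = 2 items.

2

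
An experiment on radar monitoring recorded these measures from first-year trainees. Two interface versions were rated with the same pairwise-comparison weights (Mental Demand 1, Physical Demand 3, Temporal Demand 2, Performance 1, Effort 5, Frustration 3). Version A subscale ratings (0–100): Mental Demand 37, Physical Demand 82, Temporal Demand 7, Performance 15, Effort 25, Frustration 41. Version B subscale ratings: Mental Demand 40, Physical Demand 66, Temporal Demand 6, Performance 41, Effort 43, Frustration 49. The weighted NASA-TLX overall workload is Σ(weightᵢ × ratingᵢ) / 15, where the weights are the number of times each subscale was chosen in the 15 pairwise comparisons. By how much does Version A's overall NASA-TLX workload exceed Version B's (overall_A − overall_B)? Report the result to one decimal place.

Version A weighted sum = 1·37 + 3·82 + 2·7 + 1·15 + 5·25 + 3·41 = 37 + 246 + 14 + 15 + 125 + 123 = 560; overall_A = 560/15 = 37.3333.
Version B weighted sum = 1·40 + 3·66 + 2·6 + 1·41 + 5·43 + 3·49 = 40 + 198 + 12 + 41 + 215 + 147 = 653; overall_B = 653/15 = 43.5333.
Difference = 37.3333 − 43.5333 = -6.2000 ≈ -6.2.

-6.2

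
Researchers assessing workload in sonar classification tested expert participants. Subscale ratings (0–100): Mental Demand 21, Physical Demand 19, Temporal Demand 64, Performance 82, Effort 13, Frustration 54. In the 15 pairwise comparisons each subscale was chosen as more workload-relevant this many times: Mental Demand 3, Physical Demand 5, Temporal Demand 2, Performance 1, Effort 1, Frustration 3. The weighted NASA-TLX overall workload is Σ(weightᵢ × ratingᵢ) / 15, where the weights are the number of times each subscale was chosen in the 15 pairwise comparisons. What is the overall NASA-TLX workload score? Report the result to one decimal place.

The tallies are the weights (they sum to 15).
Weighted sum = 3·21 + 5·19 + 2·64 + 1·82 + 1·13 + 3·54
            = 63 + 95 + 128 + 82 + 13 + 162 = 543.
Overall workload = 543 / 15 = 36.2000 ≈ 36.2.

36.2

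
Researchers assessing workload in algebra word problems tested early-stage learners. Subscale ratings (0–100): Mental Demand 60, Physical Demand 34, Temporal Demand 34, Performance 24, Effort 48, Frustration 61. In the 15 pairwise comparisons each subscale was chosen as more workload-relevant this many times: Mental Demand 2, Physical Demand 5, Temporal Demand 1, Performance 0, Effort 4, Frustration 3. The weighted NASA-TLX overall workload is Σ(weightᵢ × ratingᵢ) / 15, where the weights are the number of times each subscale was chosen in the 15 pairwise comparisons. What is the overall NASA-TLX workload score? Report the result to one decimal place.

46.6

The tallies are the weights (they sum to 15).
Weighted sum = 2·60 + 5·34 + 1·34 + 0·24 + 4·48 + 3·61
            = 120 + 170 + 34 + 0 + 192 + 183 = 699.
Overall workload = 699 / 15 = 46.6000 ≈ 46.6.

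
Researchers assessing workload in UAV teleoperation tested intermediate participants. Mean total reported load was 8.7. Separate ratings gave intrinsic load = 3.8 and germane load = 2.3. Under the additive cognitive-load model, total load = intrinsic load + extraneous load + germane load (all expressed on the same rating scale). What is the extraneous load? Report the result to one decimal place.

extraneous load = total − intrinsic − germane
             = 8.7 − 3.8 − 2.3 = 2.6.

2.6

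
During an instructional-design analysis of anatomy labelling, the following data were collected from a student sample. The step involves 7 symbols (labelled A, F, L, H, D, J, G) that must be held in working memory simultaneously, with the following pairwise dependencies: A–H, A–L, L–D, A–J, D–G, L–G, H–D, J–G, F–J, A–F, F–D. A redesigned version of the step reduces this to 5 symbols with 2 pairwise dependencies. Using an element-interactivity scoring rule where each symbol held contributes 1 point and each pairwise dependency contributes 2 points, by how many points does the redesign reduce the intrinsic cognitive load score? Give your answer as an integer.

20

Original: 7 × 1 + 11 × 2 = 7 + 22 = 29.
Redesigned: 5 × 1 + 2 × 2 = 5 + 4 = 9.
Reduction = 29 − 9 = 20.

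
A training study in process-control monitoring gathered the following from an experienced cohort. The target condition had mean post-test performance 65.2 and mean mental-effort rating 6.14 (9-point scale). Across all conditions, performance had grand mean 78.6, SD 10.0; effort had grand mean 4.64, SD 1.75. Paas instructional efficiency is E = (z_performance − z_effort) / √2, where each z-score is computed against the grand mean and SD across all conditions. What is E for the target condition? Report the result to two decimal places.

z_performance = (65.2 − 78.6) / 10.0 = -13.4000 / 10.0 = -1.3400.
z_effort = (6.14 − 4.64) / 1.75 = 1.5000 / 1.75 = 0.8571.
z_P − z_E = -1.3400 − 0.8571 = -2.1971.
E = -2.1971 / √2 = -2.1971 / 1.41421 = -1.5536 ≈ -1.55.

-1.55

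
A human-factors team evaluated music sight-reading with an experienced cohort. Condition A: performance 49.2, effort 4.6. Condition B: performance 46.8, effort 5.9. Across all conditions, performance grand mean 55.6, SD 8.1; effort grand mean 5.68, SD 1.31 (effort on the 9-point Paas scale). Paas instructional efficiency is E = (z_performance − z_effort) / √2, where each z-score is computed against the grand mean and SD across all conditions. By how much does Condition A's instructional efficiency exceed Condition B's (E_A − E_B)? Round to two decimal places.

0.91

Condition A: z_P = (49.2 − 55.6)/8.1 = -0.7901; z_E = (4.6 − 5.68)/1.31 = -0.8244; E_A = (-0.7901 − (-0.8244))/√2 = 0.0243.
Condition B: z_P = (46.8 − 55.6)/8.1 = -1.0864; z_E = (5.9 − 5.68)/1.31 = 0.1679; E_B = (-1.0864 − 0.1679)/√2 = -0.8869.
E_A − E_B = 0.0243 − (-0.8869) = 0.9112 ≈ 0.91.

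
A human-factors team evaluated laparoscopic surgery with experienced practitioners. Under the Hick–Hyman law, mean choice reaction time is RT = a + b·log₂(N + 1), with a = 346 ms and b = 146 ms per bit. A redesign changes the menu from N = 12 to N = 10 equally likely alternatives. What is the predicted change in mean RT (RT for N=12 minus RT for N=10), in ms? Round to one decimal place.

RT(12) = 346 + 146·log₂(13) = 346 + 146·3.7004 = 886.2584 ms.
RT(10) = 346 + 146·log₂(11) = 346 + 146·3.4594 = 851.0724 ms.
Difference = 886.2584 − 851.0724 = 35.1860 ≈ 35.2 ms.

35.2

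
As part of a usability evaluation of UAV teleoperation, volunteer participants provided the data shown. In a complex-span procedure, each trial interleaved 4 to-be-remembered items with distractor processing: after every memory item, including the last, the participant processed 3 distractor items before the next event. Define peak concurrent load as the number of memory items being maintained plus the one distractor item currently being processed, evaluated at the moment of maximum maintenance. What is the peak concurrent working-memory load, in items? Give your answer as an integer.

Maintenance is greatest during the distractor(s) after memory item 4: all 4 memory items are being held.
One distractor item is concurrently being processed.
Peak concurrent load = 4 + 1 = 5 items.

5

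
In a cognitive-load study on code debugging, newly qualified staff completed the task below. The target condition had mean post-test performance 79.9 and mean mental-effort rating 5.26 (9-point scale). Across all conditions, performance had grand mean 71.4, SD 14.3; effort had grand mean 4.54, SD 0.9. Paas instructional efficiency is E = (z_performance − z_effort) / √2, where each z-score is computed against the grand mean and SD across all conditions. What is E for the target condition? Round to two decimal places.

z_performance = (79.9 − 71.4) / 14.3 = 8.5000 / 14.3 = 0.5944.
z_effort = (5.26 − 4.54) / 0.9 = 0.7200 / 0.9 = 0.8000.
z_P − z_E = 0.5944 − 0.8000 = -0.2056.
E = -0.2056 / √2 = -0.2056 / 1.41421 = -0.1454 ≈ -0.15.

-0.15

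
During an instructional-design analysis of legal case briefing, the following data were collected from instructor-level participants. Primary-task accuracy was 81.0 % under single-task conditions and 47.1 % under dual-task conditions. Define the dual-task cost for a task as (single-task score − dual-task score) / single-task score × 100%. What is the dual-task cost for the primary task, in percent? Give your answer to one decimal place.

Cost = (81.0 − 47.1) / 81.0 × 100%
     = 33.9000 / 81.0 × 100% = 41.8519%.
≈ 41.9%.

41.9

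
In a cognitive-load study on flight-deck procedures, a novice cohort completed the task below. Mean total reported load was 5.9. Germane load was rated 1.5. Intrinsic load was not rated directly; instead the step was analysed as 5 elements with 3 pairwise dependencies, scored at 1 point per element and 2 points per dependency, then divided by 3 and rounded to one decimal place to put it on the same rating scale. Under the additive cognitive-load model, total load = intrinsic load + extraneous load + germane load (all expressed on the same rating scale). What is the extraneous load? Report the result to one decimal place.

Intrinsic (element-interactivity): (5 × 1 + 3 × 2) / 3 = 11 / 3 = 3.6667 → 3.7.
extraneous load = total − intrinsic − germane
             = 5.9 − 3.7 − 1.5 = 0.7.

0.7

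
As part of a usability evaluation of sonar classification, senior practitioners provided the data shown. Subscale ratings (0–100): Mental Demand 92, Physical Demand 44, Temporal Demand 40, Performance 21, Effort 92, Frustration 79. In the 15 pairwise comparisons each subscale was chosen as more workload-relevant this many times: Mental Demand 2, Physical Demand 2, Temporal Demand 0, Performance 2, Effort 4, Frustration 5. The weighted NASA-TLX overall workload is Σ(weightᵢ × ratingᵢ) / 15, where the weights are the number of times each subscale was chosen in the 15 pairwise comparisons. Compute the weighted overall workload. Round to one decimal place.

The tallies are the weights (they sum to 15).
Weighted sum = 2·92 + 2·44 + 0·40 + 2·21 + 4·92 + 5·79
            = 184 + 88 + 0 + 42 + 368 + 395 = 1077.
Overall workload = 1077 / 15 = 71.8000 ≈ 71.8.

71.8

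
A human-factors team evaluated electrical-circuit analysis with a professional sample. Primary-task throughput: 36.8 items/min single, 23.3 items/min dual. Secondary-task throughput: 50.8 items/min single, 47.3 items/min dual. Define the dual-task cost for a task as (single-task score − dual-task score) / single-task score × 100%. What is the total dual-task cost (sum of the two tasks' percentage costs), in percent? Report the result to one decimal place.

43.6

Primary cost = (36.8 − 23.3) / 36.8 × 100% = 36.6848%.
Secondary cost = (50.8 − 47.3) / 50.8 × 100% = 6.8898%.
Total = 36.6848% + 6.8898% = 43.5746% ≈ 43.6%.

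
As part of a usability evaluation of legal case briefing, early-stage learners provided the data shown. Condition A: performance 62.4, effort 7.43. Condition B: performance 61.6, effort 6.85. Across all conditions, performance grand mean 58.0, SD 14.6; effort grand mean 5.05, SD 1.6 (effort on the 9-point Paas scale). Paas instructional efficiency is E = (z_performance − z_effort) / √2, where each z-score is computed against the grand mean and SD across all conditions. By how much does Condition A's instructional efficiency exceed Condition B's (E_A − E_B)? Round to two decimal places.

-0.22

Condition A: z_P = (62.4 − 58.0)/14.6 = 0.3014; z_E = (7.43 − 5.05)/1.6 = 1.4875; E_A = (0.3014 − 1.4875)/√2 = -0.8387.
Condition B: z_P = (61.6 − 58.0)/14.6 = 0.2466; z_E = (6.85 − 5.05)/1.6 = 1.1250; E_B = (0.2466 − 1.1250)/√2 = -0.6211.
E_A − E_B = -0.8387 − (-0.6211) = -0.2176 ≈ -0.22.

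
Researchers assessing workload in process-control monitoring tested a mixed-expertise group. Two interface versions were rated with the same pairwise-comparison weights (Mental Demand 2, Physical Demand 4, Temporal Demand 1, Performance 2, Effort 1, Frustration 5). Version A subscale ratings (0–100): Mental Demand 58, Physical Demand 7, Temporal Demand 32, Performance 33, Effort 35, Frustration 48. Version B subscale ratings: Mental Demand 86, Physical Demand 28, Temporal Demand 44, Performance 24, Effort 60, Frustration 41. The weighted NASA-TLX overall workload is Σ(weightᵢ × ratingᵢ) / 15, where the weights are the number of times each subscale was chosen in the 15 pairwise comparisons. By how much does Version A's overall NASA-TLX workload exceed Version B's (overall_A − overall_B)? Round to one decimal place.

Version A weighted sum = 2·58 + 4·7 + 1·32 + 2·33 + 1·35 + 5·48 = 116 + 28 + 32 + 66 + 35 + 240 = 517; overall_A = 517/15 = 34.4667.
Version B weighted sum = 2·86 + 4·28 + 1·44 + 2·24 + 1·60 + 5·41 = 172 + 112 + 44 + 48 + 60 + 205 = 641; overall_B = 641/15 = 42.7333.
Difference = 34.4667 − 42.7333 = -8.2666 ≈ -8.3.

-8.3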